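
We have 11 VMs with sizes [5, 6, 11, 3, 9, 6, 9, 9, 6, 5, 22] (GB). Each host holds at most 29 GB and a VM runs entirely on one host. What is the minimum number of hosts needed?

4

Total = 22 + 11 + 9 + 9 + 9 + 6 + 6 + 6 + 5 + 5 + 3 = 91 GB.
Lower bound: ⌈91/29⌉ = 4 hosts.
A packing using 4 hosts:
  host 1: 22 + 6 = 28
  host 2: 11 + 9 + 9 = 29
  host 3: 9 + 6 + 6 + 5 + 3 = 29
  host 4: 5 = 5
This matches the lower bound, so 4 is optimal.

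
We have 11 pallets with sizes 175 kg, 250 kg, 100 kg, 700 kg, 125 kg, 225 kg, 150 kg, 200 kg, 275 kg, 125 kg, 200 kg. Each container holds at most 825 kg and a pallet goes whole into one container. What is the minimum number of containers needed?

4

Total = 700 + 275 + 250 + 225 + 200 + 200 + 175 + 150 + 125 + 125 + 100 = 2525 kg.
Lower bound: ⌈2525/825⌉ = 4 containers.
A packing using 4 containers:
  container 1: 700 + 125 = 825
  container 2: 275 + 250 + 225 = 750
  container 3: 200 + 200 + 175 + 150 + 100 = 825
  container 4: 125 = 125
This matches the lower bound, so 4 is optimal.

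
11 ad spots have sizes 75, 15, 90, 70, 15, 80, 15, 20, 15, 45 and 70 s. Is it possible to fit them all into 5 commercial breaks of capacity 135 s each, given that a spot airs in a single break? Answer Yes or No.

Yes

A valid assignment using 5 commercial breaks:
  break 1: 90 + 45 = 135
  break 2: 80 + 20 + 15 + 15 = 130
  break 3: 75 + 15 + 15 = 105
  break 4: 70 = 70
  break 5: 70 = 70
Every load is within 135 s, so 5 commercial breaks suffice.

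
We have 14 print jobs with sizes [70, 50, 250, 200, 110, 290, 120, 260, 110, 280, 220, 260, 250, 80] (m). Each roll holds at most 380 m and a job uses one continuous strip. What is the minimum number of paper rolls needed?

8

Total = 290 + 280 + 260 + 260 + 250 + 250 + 220 + 200 + 120 + 110 + 110 + 80 + 70 + 50 = 2550 m.
Lower bound: ⌈2550/380⌉ = 7 paper rolls.
Also, 8 print jobs each exceed 190 m, and no two of those can share a roll, so at least 8 paper rolls are needed.
A packing using 8 paper rolls:
  roll 1: 290 + 80 = 370
  roll 2: 280 + 70 = 350
  roll 3: 260 + 120 = 380
  roll 4: 260 + 110 = 370
  roll 5: 250 + 110 = 360
  roll 6: 250 + 50 = 300
  roll 7: 220 = 220
  roll 8: 200 = 200
This matches the lower bound, so 8 is optimal.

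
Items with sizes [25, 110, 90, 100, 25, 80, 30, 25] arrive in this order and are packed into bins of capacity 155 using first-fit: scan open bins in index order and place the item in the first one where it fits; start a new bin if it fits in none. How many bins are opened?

4

  25 → bin 1 (new)  [load 25/155]
  110 → bin 1  [load 135/155]
  90 → bin 2 (new)  [load 90/155]
  100 → bin 3 (new)  [load 100/155]
  25 → bin 2  [load 115/155]
  80 → bin 4 (new)  [load 80/155]
  30 → bin 2  [load 145/155]
  25 → bin 3  [load 125/155]
4 bins opened.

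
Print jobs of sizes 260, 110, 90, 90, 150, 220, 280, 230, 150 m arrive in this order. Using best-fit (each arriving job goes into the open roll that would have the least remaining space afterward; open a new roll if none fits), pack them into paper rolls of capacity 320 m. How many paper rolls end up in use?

6

  260 → roll 1 (new)  [load 260/320]
  110 → roll 2 (new)  [load 110/320]
  90 → roll 2  [load 200/320]
  90 → roll 2  [load 290/320]
  150 → roll 3 (new)  [load 150/320]
  220 → roll 4 (new)  [load 220/320]
  280 → roll 5 (new)  [load 280/320]
  230 → roll 6 (new)  [load 230/320]
  150 → roll 3  [load 300/320]
6 paper rolls opened.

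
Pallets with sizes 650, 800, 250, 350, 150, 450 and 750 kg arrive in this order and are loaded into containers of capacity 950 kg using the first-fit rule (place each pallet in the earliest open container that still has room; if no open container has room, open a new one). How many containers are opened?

4

  650 → container 1 (new)  [load 650/950]
  800 → container 2 (new)  [load 800/950]
  250 → container 1  [load 900/950]
  350 → container 3 (new)  [load 350/950]
  150 → container 2  [load 950/950]
  450 → container 3  [load 800/950]
  750 → container 4 (new)  [load 750/950]
4 containers opened.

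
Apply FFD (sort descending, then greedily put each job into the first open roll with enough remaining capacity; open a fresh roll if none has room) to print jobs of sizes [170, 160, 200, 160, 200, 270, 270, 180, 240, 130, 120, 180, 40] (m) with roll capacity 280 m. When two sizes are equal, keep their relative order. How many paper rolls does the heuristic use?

11

Sorted descending: 270, 270, 240, 200, 200, 180, 180, 170, 160, 160, 130, 120, 40.
  270 → roll 1 (new)  [load 270/280]
  270 → roll 2 (new)  [load 270/280]
  240 → roll 3 (new)  [load 240/280]
  200 → roll 4 (new)  [load 200/280]
  200 → roll 5 (new)  [load 200/280]
  180 → roll 6 (new)  [load 180/280]
  180 → roll 7 (new)  [load 180/280]
  170 → roll 8 (new)  [load 170/280]
  160 → roll 9 (new)  [load 160/280]
  160 → roll 10 (new)  [load 160/280]
  130 → roll 11 (new)  [load 130/280]
  120 → roll 9  [load 280/280]
  40 → roll 3  [load 280/280]
11 paper rolls opened.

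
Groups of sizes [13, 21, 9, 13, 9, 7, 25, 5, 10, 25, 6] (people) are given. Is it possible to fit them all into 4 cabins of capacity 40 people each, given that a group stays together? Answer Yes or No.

Yes

A valid assignment using 4 cabins:
  cabin 1: 25 + 13 = 38
  cabin 2: 25 + 13 = 38
  cabin 3: 21 + 10 + 9 = 40
  cabin 4: 9 + 7 + 6 + 5 = 27
Every load is within 40 people, so 4 cabins suffice.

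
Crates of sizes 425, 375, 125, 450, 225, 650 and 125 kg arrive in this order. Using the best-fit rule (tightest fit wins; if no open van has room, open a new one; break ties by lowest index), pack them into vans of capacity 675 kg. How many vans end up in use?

4

  425 → van 1 (new)  [load 425/675]
  375 → van 2 (new)  [load 375/675]
  125 → van 1  [load 550/675]
  450 → van 3 (new)  [load 450/675]
  225 → van 3  [load 675/675]
  650 → van 4 (new)  [load 650/675]
  125 → van 1  [load 675/675]
4 vans opened.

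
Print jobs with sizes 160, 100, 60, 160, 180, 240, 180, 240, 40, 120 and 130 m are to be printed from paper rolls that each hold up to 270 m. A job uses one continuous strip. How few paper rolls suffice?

Total = 240 + 240 + 180 + 180 + 160 + 160 + 130 + 120 + 100 + 60 + 40 = 1610 m.
Lower bound: ⌈1610/270⌉ = 6 paper rolls.
A packing using 7 paper rolls:
  roll 1: 240 = 240
  roll 2: 240 = 240
  roll 3: 180 + 60 = 240
  roll 4: 180 + 40 = 220
  roll 5: 160 + 100 = 260
  roll 6: 160 = 160
  roll 7: 130 + 120 = 250
No arrangement into 6 paper rolls stays within capacity, so 7 is optimal.

7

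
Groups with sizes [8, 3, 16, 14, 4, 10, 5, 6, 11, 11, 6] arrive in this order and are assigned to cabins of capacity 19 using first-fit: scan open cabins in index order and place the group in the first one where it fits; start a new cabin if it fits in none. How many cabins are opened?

  8 → cabin 1 (new)  [load 8/19]
  3 → cabin 1  [load 11/19]
  16 → cabin 2 (new)  [load 16/19]
  14 → cabin 3 (new)  [load 14/19]
  4 → cabin 1  [load 15/19]
  10 → cabin 4 (new)  [load 10/19]
  5 → cabin 3  [load 19/19]
  6 → cabin 4  [load 16/19]
  11 → cabin 5 (new)  [load 11/19]
  11 → cabin 6 (new)  [load 11/19]
  6 → cabin 5  [load 17/19]
6 cabins opened.

6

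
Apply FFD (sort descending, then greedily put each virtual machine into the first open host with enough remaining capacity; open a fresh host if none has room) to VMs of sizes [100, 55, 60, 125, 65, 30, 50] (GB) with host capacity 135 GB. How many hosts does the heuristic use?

Sorted descending: 125, 100, 65, 60, 55, 50, 30.
  125 → host 1 (new)  [load 125/135]
  100 → host 2 (new)  [load 100/135]
  65 → host 3 (new)  [load 65/135]
  60 → host 3  [load 125/135]
  55 → host 4 (new)  [load 55/135]
  50 → host 4  [load 105/135]
  30 → host 2  [load 130/135]
4 hosts opened.

4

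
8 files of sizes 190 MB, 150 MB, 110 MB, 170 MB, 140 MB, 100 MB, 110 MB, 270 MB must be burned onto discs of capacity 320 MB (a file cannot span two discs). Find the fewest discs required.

Total = 270 + 190 + 170 + 150 + 140 + 110 + 110 + 100 = 1240 MB.
Lower bound: ⌈1240/320⌉ = 4 discs.
A packing using 5 discs:
  disc 1: 270 = 270
  disc 2: 190 + 110 = 300
  disc 3: 170 + 150 = 320
  disc 4: 140 + 110 = 250
  disc 5: 100 = 100
No arrangement into 4 discs stays within capacity, so 5 is optimal.

5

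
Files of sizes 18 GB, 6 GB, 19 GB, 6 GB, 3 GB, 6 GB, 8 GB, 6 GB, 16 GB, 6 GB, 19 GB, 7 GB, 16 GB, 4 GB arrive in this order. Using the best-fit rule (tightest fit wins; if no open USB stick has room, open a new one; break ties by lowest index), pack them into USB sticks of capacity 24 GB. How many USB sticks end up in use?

7

  18 → USB stick 1 (new)  [load 18/24]
  6 → USB stick 1  [load 24/24]
  19 → USB stick 2 (new)  [load 19/24]
  6 → USB stick 3 (new)  [load 6/24]
  3 → USB stick 2  [load 22/24]
  6 → USB stick 3  [load 12/24]
  8 → USB stick 3  [load 20/24]
  6 → USB stick 4 (new)  [load 6/24]
  16 → USB stick 4  [load 22/24]
  6 → USB stick 5 (new)  [load 6/24]
  19 → USB stick 6 (new)  [load 19/24]
  7 → USB stick 5  [load 13/24]
  16 → USB stick 7 (new)  [load 16/24]
  4 → USB stick 3  [load 24/24]
7 USB sticks opened.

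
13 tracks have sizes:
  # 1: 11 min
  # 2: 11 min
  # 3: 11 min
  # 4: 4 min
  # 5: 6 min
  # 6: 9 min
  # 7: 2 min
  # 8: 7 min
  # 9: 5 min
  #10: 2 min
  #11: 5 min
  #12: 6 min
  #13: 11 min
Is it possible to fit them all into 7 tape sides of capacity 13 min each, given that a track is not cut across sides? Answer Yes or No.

No

Total = 90 min; ⌈90/13⌉ = 7.
The bound of 7 does not rule out 7, but exhaustive search shows no assignment into 7 tape sides of capacity 13 min exists — the minimum is 8.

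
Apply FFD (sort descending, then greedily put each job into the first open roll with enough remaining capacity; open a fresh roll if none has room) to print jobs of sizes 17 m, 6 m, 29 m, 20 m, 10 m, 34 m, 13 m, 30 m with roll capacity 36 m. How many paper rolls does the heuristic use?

Sorted descending: 34, 30, 29, 20, 17, 13, 10, 6.
  34 → roll 1 (new)  [load 34/36]
  30 → roll 2 (new)  [load 30/36]
  29 → roll 3 (new)  [load 29/36]
  20 → roll 4 (new)  [load 20/36]
  17 → roll 5 (new)  [load 17/36]
  13 → roll 4  [load 33/36]
  10 → roll 5  [load 27/36]
  6 → roll 2  [load 36/36]
5 paper rolls opened.

5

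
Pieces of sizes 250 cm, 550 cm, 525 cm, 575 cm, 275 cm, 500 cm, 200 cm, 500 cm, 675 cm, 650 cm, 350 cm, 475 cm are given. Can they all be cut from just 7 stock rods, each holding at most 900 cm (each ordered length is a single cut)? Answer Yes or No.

Total = 5525 cm; ⌈5525/900⌉ = 7.
8 pieces each exceed half the capacity and cannot share a stock rod, forcing at least 8 stock rods.
At least 8 stock rods are required, but only 7 are allowed.

No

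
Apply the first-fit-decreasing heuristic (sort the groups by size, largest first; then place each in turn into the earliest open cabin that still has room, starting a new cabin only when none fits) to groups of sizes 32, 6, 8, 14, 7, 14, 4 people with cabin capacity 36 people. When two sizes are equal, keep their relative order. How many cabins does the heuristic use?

Sorted descending: 32, 14, 14, 8, 7, 6, 4.
  32 → cabin 1 (new)  [load 32/36]
  14 → cabin 2 (new)  [load 14/36]
  14 → cabin 2  [load 28/36]
  8 → cabin 2  [load 36/36]
  7 → cabin 3 (new)  [load 7/36]
  6 → cabin 3  [load 13/36]
  4 → cabin 1  [load 36/36]
3 cabins opened.

3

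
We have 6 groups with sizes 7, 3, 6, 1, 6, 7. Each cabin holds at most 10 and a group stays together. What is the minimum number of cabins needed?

4

Total = 7 + 7 + 6 + 6 + 3 + 1 = 30.
Lower bound: ⌈30/10⌉ = 3 cabins.
Also, 4 groups each exceed 5, and no two of those can share a cabin, so at least 4 cabins are needed.
A packing using 4 cabins:
  cabin 1: 7 + 3 = 10
  cabin 2: 7 + 1 = 8
  cabin 3: 6 = 6
  cabin 4: 6 = 6
This matches the lower bound, so 4 is optimal.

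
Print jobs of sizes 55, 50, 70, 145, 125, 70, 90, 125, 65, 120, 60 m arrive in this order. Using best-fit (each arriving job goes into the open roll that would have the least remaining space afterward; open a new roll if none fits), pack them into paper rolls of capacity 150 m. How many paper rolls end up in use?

  55 → roll 1 (new)  [load 55/150]
  50 → roll 1  [load 105/150]
  70 → roll 2 (new)  [load 70/150]
  145 → roll 3 (new)  [load 145/150]
  125 → roll 4 (new)  [load 125/150]
  70 → roll 2  [load 140/150]
  90 → roll 5 (new)  [load 90/150]
  125 → roll 6 (new)  [load 125/150]
  65 → roll 7 (new)  [load 65/150]
  120 → roll 8 (new)  [load 120/150]
  60 → roll 5  [load 150/150]
8 paper rolls opened.

8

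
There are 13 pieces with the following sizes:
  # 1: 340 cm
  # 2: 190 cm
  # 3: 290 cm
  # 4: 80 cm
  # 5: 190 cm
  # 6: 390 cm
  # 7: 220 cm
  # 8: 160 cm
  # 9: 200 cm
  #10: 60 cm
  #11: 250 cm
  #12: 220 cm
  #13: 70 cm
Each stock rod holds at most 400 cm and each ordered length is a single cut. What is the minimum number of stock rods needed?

8

Total = 390 + 340 + 290 + 250 + 220 + 220 + 200 + 190 + 190 + 160 + 80 + 70 + 60 = 2660 cm.
Lower bound: ⌈2660/400⌉ = 7 stock rods.
A packing using 8 stock rods:
  stock rod 1: 390 = 390
  stock rod 2: 340 + 60 = 400
  stock rod 3: 290 + 80 = 370
  stock rod 4: 250 + 70 = 320
  stock rod 5: 220 + 160 = 380
  stock rod 6: 220 = 220
  stock rod 7: 200 + 190 = 390
  stock rod 8: 190 = 190
No arrangement into 7 stock rods stays within capacity, so 8 is optimal.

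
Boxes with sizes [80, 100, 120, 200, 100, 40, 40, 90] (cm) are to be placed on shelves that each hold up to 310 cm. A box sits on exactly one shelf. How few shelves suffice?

3

Total = 200 + 120 + 100 + 100 + 90 + 80 + 40 + 40 = 770 cm.
Lower bound: ⌈770/310⌉ = 3 shelves.
A packing using 3 shelves:
  shelf 1: 200 + 100 = 300
  shelf 2: 120 + 100 + 90 = 310
  shelf 3: 80 + 40 + 40 = 160
This matches the lower bound, so 3 is optimal.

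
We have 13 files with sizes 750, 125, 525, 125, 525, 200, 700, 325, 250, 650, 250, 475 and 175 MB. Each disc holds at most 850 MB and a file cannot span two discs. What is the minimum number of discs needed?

7

Total = 750 + 700 + 650 + 525 + 525 + 475 + 325 + 250 + 250 + 200 + 175 + 125 + 125 = 5075 MB.
Lower bound: ⌈5075/850⌉ = 6 discs.
A packing using 7 discs:
  disc 1: 750 = 750
  disc 2: 700 + 125 = 825
  disc 3: 650 + 200 = 850
  disc 4: 525 + 325 = 850
  disc 5: 525 + 250 = 775
  disc 6: 475 + 250 + 125 = 850
  disc 7: 175 = 175
No arrangement into 6 discs stays within capacity, so 7 is optimal.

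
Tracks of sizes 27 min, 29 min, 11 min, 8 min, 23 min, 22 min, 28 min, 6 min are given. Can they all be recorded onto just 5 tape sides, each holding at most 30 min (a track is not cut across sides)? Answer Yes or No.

No

Total = 154 min; ⌈154/30⌉ = 6.
At least 6 tape sides are required, but only 5 are allowed.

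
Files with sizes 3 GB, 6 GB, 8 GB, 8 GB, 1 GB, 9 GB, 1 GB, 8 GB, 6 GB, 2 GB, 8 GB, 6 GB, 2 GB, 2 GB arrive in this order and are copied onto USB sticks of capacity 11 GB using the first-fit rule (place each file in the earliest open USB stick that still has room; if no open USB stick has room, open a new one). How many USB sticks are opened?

  3 → USB stick 1 (new)  [load 3/11]
  6 → USB stick 1  [load 9/11]
  8 → USB stick 2 (new)  [load 8/11]
  8 → USB stick 3 (new)  [load 8/11]
  1 → USB stick 1  [load 10/11]
  9 → USB stick 4 (new)  [load 9/11]
  1 → USB stick 1  [load 11/11]
  8 → USB stick 5 (new)  [load 8/11]
  6 → USB stick 6 (new)  [load 6/11]
  2 → USB stick 2  [load 10/11]
  8 → USB stick 7 (new)  [load 8/11]
  6 → USB stick 8 (new)  [load 6/11]
  2 → USB stick 3  [load 10/11]
  2 → USB stick 4  [load 11/11]
8 USB sticks opened.

8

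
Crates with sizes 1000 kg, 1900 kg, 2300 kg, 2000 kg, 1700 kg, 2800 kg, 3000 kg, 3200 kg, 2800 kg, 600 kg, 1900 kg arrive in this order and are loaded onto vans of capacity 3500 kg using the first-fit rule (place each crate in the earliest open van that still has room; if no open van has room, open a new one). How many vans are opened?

  1000 → van 1 (new)  [load 1000/3500]
  1900 → van 1  [load 2900/3500]
  2300 → van 2 (new)  [load 2300/3500]
  2000 → van 3 (new)  [load 2000/3500]
  1700 → van 4 (new)  [load 1700/3500]
  2800 → van 5 (new)  [load 2800/3500]
  3000 → van 6 (new)  [load 3000/3500]
  3200 → van 7 (new)  [load 3200/3500]
  2800 → van 8 (new)  [load 2800/3500]
  600 → van 1  [load 3500/3500]
  1900 → van 9 (new)  [load 1900/3500]
9 vans opened.

9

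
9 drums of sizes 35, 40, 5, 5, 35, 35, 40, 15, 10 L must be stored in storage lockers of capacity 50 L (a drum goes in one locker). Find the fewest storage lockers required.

5

Total = 40 + 40 + 35 + 35 + 35 + 15 + 10 + 5 + 5 = 220 L.
Lower bound: ⌈220/50⌉ = 5 storage lockers.
A packing using 5 storage lockers:
  locker 1: 40 + 10 = 50
  locker 2: 40 + 5 + 5 = 50
  locker 3: 35 + 15 = 50
  locker 4: 35 = 35
  locker 5: 35 = 35
This matches the lower bound, so 5 is optimal.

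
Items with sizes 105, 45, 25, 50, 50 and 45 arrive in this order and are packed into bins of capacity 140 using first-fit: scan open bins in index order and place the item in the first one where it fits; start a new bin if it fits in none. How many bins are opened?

  105 → bin 1 (new)  [load 105/140]
  45 → bin 2 (new)  [load 45/140]
  25 → bin 1  [load 130/140]
  50 → bin 2  [load 95/140]
  50 → bin 3 (new)  [load 50/140]
  45 → bin 2  [load 140/140]
3 bins opened.

3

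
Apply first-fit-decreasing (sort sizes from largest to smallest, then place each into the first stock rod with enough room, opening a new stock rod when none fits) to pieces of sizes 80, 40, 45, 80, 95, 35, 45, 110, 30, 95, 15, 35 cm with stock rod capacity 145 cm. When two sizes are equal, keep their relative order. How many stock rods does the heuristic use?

5

Sorted descending: 110, 95, 95, 80, 80, 45, 45, 40, 35, 35, 30, 15.
  110 → stock rod 1 (new)  [load 110/145]
  95 → stock rod 2 (new)  [load 95/145]
  95 → stock rod 3 (new)  [load 95/145]
  80 → stock rod 4 (new)  [load 80/145]
  80 → stock rod 5 (new)  [load 80/145]
  45 → stock rod 2  [load 140/145]
  45 → stock rod 3  [load 140/145]
  40 → stock rod 4  [load 120/145]
  35 → stock rod 1  [load 145/145]
  35 → stock rod 5  [load 115/145]
  30 → stock rod 5  [load 145/145]
  15 → stock rod 4  [load 135/145]
5 stock rods opened.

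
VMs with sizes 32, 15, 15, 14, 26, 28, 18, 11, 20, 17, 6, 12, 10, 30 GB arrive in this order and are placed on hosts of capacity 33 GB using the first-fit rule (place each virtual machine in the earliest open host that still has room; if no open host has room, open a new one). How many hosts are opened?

  32 → host 1 (new)  [load 32/33]
  15 → host 2 (new)  [load 15/33]
  15 → host 2  [load 30/33]
  14 → host 3 (new)  [load 14/33]
  26 → host 4 (new)  [load 26/33]
  28 → host 5 (new)  [load 28/33]
  18 → host 3  [load 32/33]
  11 → host 6 (new)  [load 11/33]
  20 → host 6  [load 31/33]
  17 → host 7 (new)  [load 17/33]
  6 → host 4  [load 32/33]
  12 → host 7  [load 29/33]
  10 → host 8 (new)  [load 10/33]
  30 → host 9 (new)  [load 30/33]
9 hosts opened.

9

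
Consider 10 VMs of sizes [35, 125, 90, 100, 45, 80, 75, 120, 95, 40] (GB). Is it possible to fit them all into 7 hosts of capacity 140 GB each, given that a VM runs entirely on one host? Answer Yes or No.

Yes

A valid assignment using 7 hosts:
  host 1: 125 = 125
  host 2: 120 = 120
  host 3: 100 + 40 = 140
  host 4: 95 + 45 = 140
  host 5: 90 + 35 = 125
  host 6: 80 = 80
  host 7: 75 = 75
Every load is within 140 GB, so 7 hosts suffice.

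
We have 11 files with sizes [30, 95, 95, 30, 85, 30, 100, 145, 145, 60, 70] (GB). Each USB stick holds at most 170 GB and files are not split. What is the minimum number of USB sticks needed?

6

Total = 145 + 145 + 100 + 95 + 95 + 85 + 70 + 60 + 30 + 30 + 30 = 885 GB.
Lower bound: ⌈885/170⌉ = 6 USB sticks.
A packing using 6 USB sticks:
  USB stick 1: 145 = 145
  USB stick 2: 145 = 145
  USB stick 3: 100 + 70 = 170
  USB stick 4: 95 + 60 = 155
  USB stick 5: 95 + 30 + 30 = 155
  USB stick 6: 85 + 30 = 115
This matches the lower bound, so 6 is optimal.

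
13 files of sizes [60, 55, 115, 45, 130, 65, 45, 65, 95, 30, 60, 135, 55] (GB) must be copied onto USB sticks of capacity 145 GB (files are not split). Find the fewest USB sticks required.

8

Total = 135 + 130 + 115 + 95 + 65 + 65 + 60 + 60 + 55 + 55 + 45 + 45 + 30 = 955 GB.
Lower bound: ⌈955/145⌉ = 7 USB sticks.
A packing using 8 USB sticks:
  USB stick 1: 135 = 135
  USB stick 2: 130 = 130
  USB stick 3: 115 + 30 = 145
  USB stick 4: 95 + 45 = 140
  USB stick 5: 65 + 65 = 130
  USB stick 6: 60 + 60 = 120
  USB stick 7: 55 + 55 = 110
  USB stick 8: 45 = 45
No arrangement into 7 USB sticks stays within capacity, so 8 is optimal.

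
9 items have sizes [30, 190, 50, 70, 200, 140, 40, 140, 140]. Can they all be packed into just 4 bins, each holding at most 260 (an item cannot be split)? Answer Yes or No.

No

Total = 1000; ⌈1000/260⌉ = 4.
5 items each exceed half the capacity and cannot share a bin, forcing at least 5 bins.
At least 5 bins are required, but only 4 are allowed.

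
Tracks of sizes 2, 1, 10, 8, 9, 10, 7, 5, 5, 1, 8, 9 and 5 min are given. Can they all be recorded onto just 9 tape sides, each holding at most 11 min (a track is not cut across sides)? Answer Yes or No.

A valid assignment using 9 tape sides:
  side 1: 10 + 1 = 11
  side 2: 10 + 1 = 11
  side 3: 9 + 2 = 11
  side 4: 9 = 9
  side 5: 8 = 8
  side 6: 8 = 8
  side 7: 7 = 7
  side 8: 5 + 5 = 10
  side 9: 5 = 5
Every load is within 11 min, so 9 tape sides suffice.

Yes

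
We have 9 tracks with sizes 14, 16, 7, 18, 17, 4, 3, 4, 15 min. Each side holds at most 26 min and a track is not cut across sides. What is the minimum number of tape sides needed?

Total = 18 + 17 + 16 + 15 + 14 + 7 + 4 + 4 + 3 = 98 min.
Lower bound: ⌈98/26⌉ = 4 tape sides.
Also, 5 tracks each exceed 13 min, and no two of those can share a side, so at least 5 tape sides are needed.
A packing using 5 tape sides:
  side 1: 18 + 7 = 25
  side 2: 17 + 4 + 4 = 25
  side 3: 16 + 3 = 19
  side 4: 15 = 15
  side 5: 14 = 14
This matches the lower bound, so 5 is optimal.

5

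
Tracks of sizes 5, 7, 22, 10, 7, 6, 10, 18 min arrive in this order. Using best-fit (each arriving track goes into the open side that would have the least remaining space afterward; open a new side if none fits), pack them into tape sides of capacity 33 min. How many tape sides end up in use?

  5 → side 1 (new)  [load 5/33]
  7 → side 1  [load 12/33]
  22 → side 2 (new)  [load 22/33]
  10 → side 2  [load 32/33]
  7 → side 1  [load 19/33]
  6 → side 1  [load 25/33]
  10 → side 3 (new)  [load 10/33]
  18 → side 3  [load 28/33]
3 tape sides opened.

3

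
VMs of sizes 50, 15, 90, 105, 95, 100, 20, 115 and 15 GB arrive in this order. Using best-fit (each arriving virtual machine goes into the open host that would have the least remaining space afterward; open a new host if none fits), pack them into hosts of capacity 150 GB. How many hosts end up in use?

6

  50 → host 1 (new)  [load 50/150]
  15 → host 1  [load 65/150]
  90 → host 2 (new)  [load 90/150]
  105 → host 3 (new)  [load 105/150]
  95 → host 4 (new)  [load 95/150]
  100 → host 5 (new)  [load 100/150]
  20 → host 3  [load 125/150]
  115 → host 6 (new)  [load 115/150]
  15 → host 3  [load 140/150]
6 hosts opened.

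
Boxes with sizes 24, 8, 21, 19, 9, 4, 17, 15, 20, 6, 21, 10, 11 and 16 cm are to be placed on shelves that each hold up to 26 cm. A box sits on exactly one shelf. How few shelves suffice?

Total = 24 + 21 + 21 + 20 + 19 + 17 + 16 + 15 + 11 + 10 + 9 + 8 + 6 + 4 = 201 cm.
Lower bound: ⌈201/26⌉ = 8 shelves.
A packing using 9 shelves:
  shelf 1: 24 = 24
  shelf 2: 21 + 4 = 25
  shelf 3: 21 = 21
  shelf 4: 20 + 6 = 26
  shelf 5: 19 = 19
  shelf 6: 17 + 9 = 26
  shelf 7: 16 + 10 = 26
  shelf 8: 15 + 11 = 26
  shelf 9: 8 = 8
No arrangement into 8 shelves stays within capacity, so 9 is optimal.

9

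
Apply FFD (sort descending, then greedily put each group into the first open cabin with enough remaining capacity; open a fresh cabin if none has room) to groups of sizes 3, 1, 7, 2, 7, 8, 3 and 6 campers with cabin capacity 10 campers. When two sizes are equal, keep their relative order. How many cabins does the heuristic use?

4

Sorted descending: 8, 7, 7, 6, 3, 3, 2, 1.
  8 → cabin 1 (new)  [load 8/10]
  7 → cabin 2 (new)  [load 7/10]
  7 → cabin 3 (new)  [load 7/10]
  6 → cabin 4 (new)  [load 6/10]
  3 → cabin 2  [load 10/10]
  3 → cabin 3  [load 10/10]
  2 → cabin 1  [load 10/10]
  1 → cabin 4  [load 7/10]
4 cabins opened.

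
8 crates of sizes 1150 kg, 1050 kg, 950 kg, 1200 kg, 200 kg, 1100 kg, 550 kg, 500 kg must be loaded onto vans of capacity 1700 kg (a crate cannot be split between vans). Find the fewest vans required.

5

Total = 1200 + 1150 + 1100 + 1050 + 950 + 550 + 500 + 200 = 6700 kg.
Lower bound: ⌈6700/1700⌉ = 4 vans.
Also, 5 crates each exceed 850 kg, and no two of those can share a van, so at least 5 vans are needed.
A packing using 5 vans:
  van 1: 1200 + 500 = 1700
  van 2: 1150 + 550 = 1700
  van 3: 1100 + 200 = 1300
  van 4: 1050 = 1050
  van 5: 950 = 950
This matches the lower bound, so 5 is optimal.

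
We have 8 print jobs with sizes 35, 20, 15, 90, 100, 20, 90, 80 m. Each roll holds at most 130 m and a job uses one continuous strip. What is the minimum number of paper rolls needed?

Total = 100 + 90 + 90 + 80 + 35 + 20 + 20 + 15 = 450 m.
Lower bound: ⌈450/130⌉ = 4 paper rolls.
A packing using 4 paper rolls:
  roll 1: 100 + 20 = 120
  roll 2: 90 + 35 = 125
  roll 3: 90 + 20 + 15 = 125
  roll 4: 80 = 80
This matches the lower bound, so 4 is optimal.

4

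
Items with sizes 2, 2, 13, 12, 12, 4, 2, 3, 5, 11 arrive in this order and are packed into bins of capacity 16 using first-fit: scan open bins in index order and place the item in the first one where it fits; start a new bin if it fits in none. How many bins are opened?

5

  2 → bin 1 (new)  [load 2/16]
  2 → bin 1  [load 4/16]
  13 → bin 2 (new)  [load 13/16]
  12 → bin 1  [load 16/16]
  12 → bin 3 (new)  [load 12/16]
  4 → bin 3  [load 16/16]
  2 → bin 2  [load 15/16]
  3 → bin 4 (new)  [load 3/16]
  5 → bin 4  [load 8/16]
  11 → bin 5 (new)  [load 11/16]
5 bins opened.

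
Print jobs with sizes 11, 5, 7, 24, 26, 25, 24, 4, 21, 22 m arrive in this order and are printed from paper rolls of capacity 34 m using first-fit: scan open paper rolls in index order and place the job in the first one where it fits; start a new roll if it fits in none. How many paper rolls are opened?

7

  11 → roll 1 (new)  [load 11/34]
  5 → roll 1  [load 16/34]
  7 → roll 1  [load 23/34]
  24 → roll 2 (new)  [load 24/34]
  26 → roll 3 (new)  [load 26/34]
  25 → roll 4 (new)  [load 25/34]
  24 → roll 5 (new)  [load 24/34]
  4 → roll 1  [load 27/34]
  21 → roll 6 (new)  [load 21/34]
  22 → roll 7 (new)  [load 22/34]
7 paper rolls opened.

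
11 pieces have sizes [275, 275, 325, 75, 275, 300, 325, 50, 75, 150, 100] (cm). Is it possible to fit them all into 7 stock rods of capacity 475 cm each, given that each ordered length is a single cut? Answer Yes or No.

A valid assignment using 6 stock rods:
  stock rod 1: 325 + 150 = 475
  stock rod 2: 325 + 100 + 50 = 475
  stock rod 3: 300 + 75 + 75 = 450
  stock rod 4: 275 = 275
  stock rod 5: 275 = 275
  stock rod 6: 275 = 275
That uses only 6 ≤ 7, so 7 stock rods are enough.

Yes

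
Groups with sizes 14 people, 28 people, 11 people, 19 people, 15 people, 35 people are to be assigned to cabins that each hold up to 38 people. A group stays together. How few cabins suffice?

4

Total = 35 + 28 + 19 + 15 + 14 + 11 = 122 people.
Lower bound: ⌈122/38⌉ = 4 cabins.
A packing using 4 cabins:
  cabin 1: 35 = 35
  cabin 2: 28 = 28
  cabin 3: 19 + 15 = 34
  cabin 4: 14 + 11 = 25
This matches the lower bound, so 4 is optimal.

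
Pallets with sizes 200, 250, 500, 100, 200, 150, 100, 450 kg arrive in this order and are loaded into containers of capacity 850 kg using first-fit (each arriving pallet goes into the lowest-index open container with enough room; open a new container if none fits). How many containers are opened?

  200 → container 1 (new)  [load 200/850]
  250 → container 1  [load 450/850]
  500 → container 2 (new)  [load 500/850]
  100 → container 1  [load 550/850]
  200 → container 1  [load 750/850]
  150 → container 2  [load 650/850]
  100 → container 1  [load 850/850]
  450 → container 3 (new)  [load 450/850]
3 containers opened.

3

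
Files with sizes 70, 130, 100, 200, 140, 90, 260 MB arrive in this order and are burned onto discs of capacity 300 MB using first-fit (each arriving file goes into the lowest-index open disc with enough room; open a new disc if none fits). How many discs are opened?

  70 → disc 1 (new)  [load 70/300]
  130 → disc 1  [load 200/300]
  100 → disc 1  [load 300/300]
  200 → disc 2 (new)  [load 200/300]
  140 → disc 3 (new)  [load 140/300]
  90 → disc 2  [load 290/300]
  260 → disc 4 (new)  [load 260/300]
4 discs opened.

4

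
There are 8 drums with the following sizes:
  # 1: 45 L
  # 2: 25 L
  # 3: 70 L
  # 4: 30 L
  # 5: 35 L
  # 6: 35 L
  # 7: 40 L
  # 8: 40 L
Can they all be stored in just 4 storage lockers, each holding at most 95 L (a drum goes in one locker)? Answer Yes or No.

Yes

A valid assignment using 4 storage lockers:
  locker 1: 70 + 25 = 95
  locker 2: 45 + 40 = 85
  locker 3: 40 + 35 = 75
  locker 4: 35 + 30 = 65
Every load is within 95 L, so 4 storage lockers suffice.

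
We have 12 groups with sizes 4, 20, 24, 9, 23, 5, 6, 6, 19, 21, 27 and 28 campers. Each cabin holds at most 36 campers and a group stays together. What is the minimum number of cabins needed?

7

Total = 28 + 27 + 24 + 23 + 21 + 20 + 19 + 9 + 6 + 6 + 5 + 4 = 192 campers.
Lower bound: ⌈192/36⌉ = 6 cabins.
Also, 7 groups each exceed 18 campers, and no two of those can share a cabin, so at least 7 cabins are needed.
A packing using 7 cabins:
  cabin 1: 28 + 6 = 34
  cabin 2: 27 + 9 = 36
  cabin 3: 24 + 6 + 5 = 35
  cabin 4: 23 + 4 = 27
  cabin 5: 21 = 21
  cabin 6: 20 = 20
  cabin 7: 19 = 19
This matches the lower bound, so 7 is optimal.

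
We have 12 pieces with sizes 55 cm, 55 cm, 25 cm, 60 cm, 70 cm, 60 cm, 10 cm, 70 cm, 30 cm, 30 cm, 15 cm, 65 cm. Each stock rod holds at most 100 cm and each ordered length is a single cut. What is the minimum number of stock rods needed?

7

Total = 70 + 70 + 65 + 60 + 60 + 55 + 55 + 30 + 30 + 25 + 15 + 10 = 545 cm.
Lower bound: ⌈545/100⌉ = 6 stock rods.
Also, 7 pieces each exceed 50 cm, and no two of those can share a stock rod, so at least 7 stock rods are needed.
A packing using 7 stock rods:
  stock rod 1: 70 + 30 = 100
  stock rod 2: 70 + 30 = 100
  stock rod 3: 65 + 25 + 10 = 100
  stock rod 4: 60 + 15 = 75
  stock rod 5: 60 = 60
  stock rod 6: 55 = 55
  stock rod 7: 55 = 55
This matches the lower bound, so 7 is optimal.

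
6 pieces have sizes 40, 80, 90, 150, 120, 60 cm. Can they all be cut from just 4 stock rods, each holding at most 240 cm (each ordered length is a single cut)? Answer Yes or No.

A valid assignment using 3 stock rods:
  stock rod 1: 150 + 90 = 240
  stock rod 2: 120 + 80 + 40 = 240
  stock rod 3: 60 = 60
That uses only 3 ≤ 4, so 4 stock rods are enough.

Yes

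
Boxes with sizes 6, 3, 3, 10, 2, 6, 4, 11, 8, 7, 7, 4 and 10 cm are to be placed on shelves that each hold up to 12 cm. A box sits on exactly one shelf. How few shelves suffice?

8

Total = 11 + 10 + 10 + 8 + 7 + 7 + 6 + 6 + 4 + 4 + 3 + 3 + 2 = 81 cm.
Lower bound: ⌈81/12⌉ = 7 shelves.
A packing using 8 shelves:
  shelf 1: 11 = 11
  shelf 2: 10 + 2 = 12
  shelf 3: 10 = 10
  shelf 4: 8 + 4 = 12
  shelf 5: 7 + 4 = 11
  shelf 6: 7 + 3 = 10
  shelf 7: 6 + 6 = 12
  shelf 8: 3 = 3
No arrangement into 7 shelves stays within capacity, so 8 is optimal.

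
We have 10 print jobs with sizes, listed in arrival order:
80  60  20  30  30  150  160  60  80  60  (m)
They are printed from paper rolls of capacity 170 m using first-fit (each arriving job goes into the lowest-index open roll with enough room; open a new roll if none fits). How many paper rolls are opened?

5

  80 → roll 1 (new)  [load 80/170]
  60 → roll 1  [load 140/170]
  20 → roll 1  [load 160/170]
  30 → roll 2 (new)  [load 30/170]
  30 → roll 2  [load 60/170]
  150 → roll 3 (new)  [load 150/170]
  160 → roll 4 (new)  [load 160/170]
  60 → roll 2  [load 120/170]
  80 → roll 5 (new)  [load 80/170]
  60 → roll 5  [load 140/170]
5 paper rolls opened.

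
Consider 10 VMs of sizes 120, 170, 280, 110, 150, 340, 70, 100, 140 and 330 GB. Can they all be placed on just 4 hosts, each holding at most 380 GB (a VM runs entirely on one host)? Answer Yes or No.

No

Total = 1810 GB; ⌈1810/380⌉ = 5.
At least 5 hosts are required, but only 4 are allowed.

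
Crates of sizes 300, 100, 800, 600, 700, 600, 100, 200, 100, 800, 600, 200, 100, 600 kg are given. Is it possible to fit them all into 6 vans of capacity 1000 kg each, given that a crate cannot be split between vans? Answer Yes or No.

Total = 5800 kg; ⌈5800/1000⌉ = 6.
7 crates each exceed half the capacity and cannot share a van, forcing at least 7 vans.
At least 7 vans are required, but only 6 are allowed.

No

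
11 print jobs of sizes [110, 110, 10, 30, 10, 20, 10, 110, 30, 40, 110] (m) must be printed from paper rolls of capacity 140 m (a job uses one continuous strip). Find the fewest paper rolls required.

Total = 110 + 110 + 110 + 110 + 40 + 30 + 30 + 20 + 10 + 10 + 10 = 590 m.
Lower bound: ⌈590/140⌉ = 5 paper rolls.
A packing using 5 paper rolls:
  roll 1: 110 + 30 = 140
  roll 2: 110 + 30 = 140
  roll 3: 110 + 20 + 10 = 140
  roll 4: 110 + 10 + 10 = 130
  roll 5: 40 = 40
This matches the lower bound, so 5 is optimal.

5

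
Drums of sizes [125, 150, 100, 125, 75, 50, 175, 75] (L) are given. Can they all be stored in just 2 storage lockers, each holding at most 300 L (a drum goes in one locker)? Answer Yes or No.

Total = 875 L; ⌈875/300⌉ = 3.
At least 3 storage lockers are required, but only 2 are allowed.

No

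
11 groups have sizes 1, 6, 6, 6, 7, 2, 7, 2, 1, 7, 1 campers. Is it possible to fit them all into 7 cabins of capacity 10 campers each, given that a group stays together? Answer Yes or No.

A valid assignment using 6 cabins:
  cabin 1: 7 + 2 + 1 = 10
  cabin 2: 7 + 2 + 1 = 10
  cabin 3: 7 + 1 = 8
  cabin 4: 6 = 6
  cabin 5: 6 = 6
  cabin 6: 6 = 6
That uses only 6 ≤ 7, so 7 cabins are enough.

Yes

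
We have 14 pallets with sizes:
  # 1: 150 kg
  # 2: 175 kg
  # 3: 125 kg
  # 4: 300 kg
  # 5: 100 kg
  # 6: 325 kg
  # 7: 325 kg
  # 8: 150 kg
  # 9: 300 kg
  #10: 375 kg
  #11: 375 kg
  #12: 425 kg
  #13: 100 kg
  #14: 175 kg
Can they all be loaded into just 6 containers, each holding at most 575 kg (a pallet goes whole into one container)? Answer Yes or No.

No

Total = 3400 kg; ⌈3400/575⌉ = 6.
7 pallets each exceed half the capacity and cannot share a container, forcing at least 7 containers.
At least 7 containers are required, but only 6 are allowed.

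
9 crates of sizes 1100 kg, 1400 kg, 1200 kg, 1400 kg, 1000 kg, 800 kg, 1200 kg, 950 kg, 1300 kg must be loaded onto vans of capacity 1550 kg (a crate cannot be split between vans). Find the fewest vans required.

Total = 1400 + 1400 + 1300 + 1200 + 1200 + 1100 + 1000 + 950 + 800 = 10350 kg.
Lower bound: ⌈10350/1550⌉ = 7 vans.
Also, 9 crates each exceed 775 kg, and no two of those can share a van, so at least 9 vans are needed.
A packing using 9 vans:
  van 1: 1400 = 1400
  van 2: 1400 = 1400
  van 3: 1300 = 1300
  van 4: 1200 = 1200
  van 5: 1200 = 1200
  van 6: 1100 = 1100
  van 7: 1000 = 1000
  van 8: 950 = 950
  van 9: 800 = 800
This matches the lower bound, so 9 is optimal.

9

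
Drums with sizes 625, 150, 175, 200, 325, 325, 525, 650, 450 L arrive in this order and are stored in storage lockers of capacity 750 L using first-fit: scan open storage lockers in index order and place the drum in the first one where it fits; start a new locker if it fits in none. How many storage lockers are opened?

6

  625 → locker 1 (new)  [load 625/750]
  150 → locker 2 (new)  [load 150/750]
  175 → locker 2  [load 325/750]
  200 → locker 2  [load 525/750]
  325 → locker 3 (new)  [load 325/750]
  325 → locker 3  [load 650/750]
  525 → locker 4 (new)  [load 525/750]
  650 → locker 5 (new)  [load 650/750]
  450 → locker 6 (new)  [load 450/750]
6 storage lockers opened.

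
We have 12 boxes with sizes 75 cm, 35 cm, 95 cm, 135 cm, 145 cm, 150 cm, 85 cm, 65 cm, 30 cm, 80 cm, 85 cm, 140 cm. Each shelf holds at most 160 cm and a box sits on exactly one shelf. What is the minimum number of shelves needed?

Total = 150 + 145 + 140 + 135 + 95 + 85 + 85 + 80 + 75 + 65 + 35 + 30 = 1120 cm.
Lower bound: ⌈1120/160⌉ = 7 shelves.
A packing using 8 shelves:
  shelf 1: 150 = 150
  shelf 2: 145 = 145
  shelf 3: 140 = 140
  shelf 4: 135 = 135
  shelf 5: 95 + 65 = 160
  shelf 6: 85 + 75 = 160
  shelf 7: 85 + 35 + 30 = 150
  shelf 8: 80 = 80
No arrangement into 7 shelves stays within capacity, so 8 is optimal.

8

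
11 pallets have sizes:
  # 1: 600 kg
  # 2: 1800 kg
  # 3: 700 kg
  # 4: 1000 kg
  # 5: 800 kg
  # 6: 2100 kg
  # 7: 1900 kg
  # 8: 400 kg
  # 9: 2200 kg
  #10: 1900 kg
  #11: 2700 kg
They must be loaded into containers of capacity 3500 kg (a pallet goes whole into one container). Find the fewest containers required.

6

Total = 2700 + 2200 + 2100 + 1900 + 1900 + 1800 + 1000 + 800 + 700 + 600 + 400 = 16100 kg.
Lower bound: ⌈16100/3500⌉ = 5 containers.
Also, 6 pallets each exceed 1750 kg, and no two of those can share a container, so at least 6 containers are needed.
A packing using 6 containers:
  container 1: 2700 + 800 = 3500
  container 2: 2200 + 1000 = 3200
  container 3: 2100 + 700 + 600 = 3400
  container 4: 1900 + 400 = 2300
  container 5: 1900 = 1900
  container 6: 1800 = 1800
This matches the lower bound, so 6 is optimal.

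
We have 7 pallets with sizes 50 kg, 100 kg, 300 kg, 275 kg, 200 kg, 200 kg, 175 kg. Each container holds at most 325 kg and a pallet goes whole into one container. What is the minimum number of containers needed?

5

Total = 300 + 275 + 200 + 200 + 175 + 100 + 50 = 1300 kg.
Lower bound: ⌈1300/325⌉ = 4 containers.
Also, 5 pallets each exceed 325/2 kg, and no two of those can share a container, so at least 5 containers are needed.
A packing using 5 containers:
  container 1: 300 = 300
  container 2: 275 + 50 = 325
  container 3: 200 + 100 = 300
  container 4: 200 = 200
  container 5: 175 = 175
This matches the lower bound, so 5 is optimal.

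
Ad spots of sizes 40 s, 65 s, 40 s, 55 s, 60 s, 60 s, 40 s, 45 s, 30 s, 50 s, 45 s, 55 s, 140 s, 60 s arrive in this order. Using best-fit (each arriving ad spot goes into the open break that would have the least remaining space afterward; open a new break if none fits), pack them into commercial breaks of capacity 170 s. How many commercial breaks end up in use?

6

  40 → break 1 (new)  [load 40/170]
  65 → break 1  [load 105/170]
  40 → break 1  [load 145/170]
  55 → break 2 (new)  [load 55/170]
  60 → break 2  [load 115/170]
  60 → break 3 (new)  [load 60/170]
  40 → break 2  [load 155/170]
  45 → break 3  [load 105/170]
  30 → break 3  [load 135/170]
  50 → break 4 (new)  [load 50/170]
  45 → break 4  [load 95/170]
  55 → break 4  [load 150/170]
  140 → break 5 (new)  [load 140/170]
  60 → break 6 (new)  [load 60/170]
6 commercial breaks opened.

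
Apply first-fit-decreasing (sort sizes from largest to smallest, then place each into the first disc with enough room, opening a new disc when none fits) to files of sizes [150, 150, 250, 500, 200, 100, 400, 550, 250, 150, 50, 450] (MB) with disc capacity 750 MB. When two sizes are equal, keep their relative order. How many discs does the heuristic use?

Sorted descending: 550, 500, 450, 400, 250, 250, 200, 150, 150, 150, 100, 50.
  550 → disc 1 (new)  [load 550/750]
  500 → disc 2 (new)  [load 500/750]
  450 → disc 3 (new)  [load 450/750]
  400 → disc 4 (new)  [load 400/750]
  250 → disc 2  [load 750/750]
  250 → disc 3  [load 700/750]
  200 → disc 1  [load 750/750]
  150 → disc 4  [load 550/750]
  150 → disc 4  [load 700/750]
  150 → disc 5 (new)  [load 150/750]
  100 → disc 5  [load 250/750]
  50 → disc 3  [load 750/750]
5 discs opened.

5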